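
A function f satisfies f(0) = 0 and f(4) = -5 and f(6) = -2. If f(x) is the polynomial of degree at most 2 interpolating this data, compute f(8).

14/3

Evaluate each Lagrange basis at x = 8:
L_0(8) = (4)·(2)/[(-4)·(-6)] = 1/3
L_1(8) = (8)·(2)/[(4)·(-2)] = -2
L_2(8) = (8)·(4)/[(6)·(2)] = 8/3
Sum: 0 + (-5)·(-2) + (-2)·(8/3) = 14/3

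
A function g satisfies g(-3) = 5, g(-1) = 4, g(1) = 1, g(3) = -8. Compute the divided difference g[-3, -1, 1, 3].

g[-3,-1] = (4 - 5) / (-1 - (-3)) = -1/2
g[-1,1] = (1 - 4) / (1 - (-1)) = -3/2
g[1,3] = (-8 - 1) / (3 - 1) = -9/2
g[-3,-1,1] = (-3/2 - (-1/2)) / (1 - (-3)) = -1/4
g[-1,1,3] = (-9/2 - (-3/2)) / (3 - (-1)) = -3/4
g[-3,-1,1,3] = (-3/4 - (-1/4)) / (3 - (-3)) = -1/12

-1/12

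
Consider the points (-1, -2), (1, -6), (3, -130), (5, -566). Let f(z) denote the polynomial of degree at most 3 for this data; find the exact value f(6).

Evaluate each Lagrange basis at z = 6:
L_0(6) = (5)·(3)·(1)/[(-2)·(-4)·(-6)] = -5/16
L_1(6) = (7)·(3)·(1)/[(2)·(-2)·(-4)] = 21/16
L_2(6) = (7)·(5)·(1)/[(4)·(2)·(-2)] = -35/16
L_3(6) = (7)·(5)·(3)/[(6)·(4)·(2)] = 35/16
Sum: (-2)·(-5/16) + (-6)·(21/16) + (-130)·(-35/16) + (-566)·(35/16) = -961

-961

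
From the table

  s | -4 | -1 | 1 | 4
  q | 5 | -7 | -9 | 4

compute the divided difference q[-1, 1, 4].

q[-1,1] = (-9 - (-7)) / (1 - (-1)) = -1
q[1,4] = (4 - (-9)) / (4 - 1) = 13/3
q[-1,1,4] = (13/3 - (-1)) / (4 - (-1)) = 16/15

16/15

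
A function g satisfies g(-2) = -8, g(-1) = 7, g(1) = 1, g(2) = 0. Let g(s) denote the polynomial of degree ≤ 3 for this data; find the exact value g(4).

52

Evaluate each Lagrange basis at s = 4:
L_0(4) = (5)·(3)·(2)/[(-1)·(-3)·(-4)] = -5/2
L_1(4) = (6)·(3)·(2)/[(1)·(-2)·(-3)] = 6
L_2(4) = (6)·(5)·(2)/[(3)·(2)·(-1)] = -10
L_3(4) = (6)·(5)·(3)/[(4)·(3)·(1)] = 15/2
Sum: (-8)·(-5/2) + 7·(6) + 1·(-10) + 0 = 52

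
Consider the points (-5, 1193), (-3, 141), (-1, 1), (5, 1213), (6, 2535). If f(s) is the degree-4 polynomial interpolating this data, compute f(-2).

Using Newton's divided-difference form:
f[-5,-3] = (141 - 1193) / (-3 - (-5)) = -526
f[-3,-1] = (1 - 141) / (-1 - (-3)) = -70
f[-1,5] = (1213 - 1) / (5 - (-1)) = 202
f[5,6] = (2535 - 1213) / (6 - 5) = 1322
f[-5,-3,-1] = (-70 - (-526)) / (-1 - (-5)) = 114
f[-3,-1,5] = (202 - (-70)) / (5 - (-3)) = 34
f[-1,5,6] = (1322 - 202) / (6 - (-1)) = 160
f[-5,-3,-1,5] = (34 - 114) / (5 - (-5)) = -8
f[-3,-1,5,6] = (160 - 34) / (6 - (-3)) = 14
f[-5,-3,-1,5,6] = (14 - (-8)) / (6 - (-5)) = 2
f(-2) = 1193 + (-526)·(3) + 114·(3)·(1) + (-8)·(3)·(1)·(-1) + 2·(3)·(1)·(-1)·(-7) = 23

23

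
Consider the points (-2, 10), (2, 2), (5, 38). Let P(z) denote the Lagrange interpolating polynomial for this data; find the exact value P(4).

L_0(4) = (2)·(-1)/[(-4)·(-7)] = -1/14
L_1(4) = (6)·(-1)/[(4)·(-3)] = 1/2
L_2(4) = (6)·(2)/[(7)·(3)] = 4/7
Sum: 10·(-1/14) + 2·(1/2) + 38·(4/7) = 22

22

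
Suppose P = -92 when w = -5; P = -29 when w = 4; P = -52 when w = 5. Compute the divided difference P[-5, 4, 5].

P[-5,4] = (-29 - (-92)) / (4 - (-5)) = 7
P[4,5] = (-52 - (-29)) / (5 - 4) = -23
P[-5,4,5] = (-23 - 7) / (5 - (-5)) = -3

-3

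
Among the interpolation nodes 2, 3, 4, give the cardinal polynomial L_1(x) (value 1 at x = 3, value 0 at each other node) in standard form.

L_1(x) = (x - 2)(x - 4) / [(1)·(-1)]
       = (x^2 - 6x + 8) / (-1)

L_1(x) = -x^2 + 6x - 8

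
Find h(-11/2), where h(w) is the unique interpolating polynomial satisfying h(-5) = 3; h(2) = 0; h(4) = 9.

295/56

Evaluate each Lagrange basis at w = -11/2:
L_0(-11/2) = (-15/2)·(-19/2)/[(-7)·(-9)] = 95/84
L_1(-11/2) = (-1/2)·(-19/2)/[(7)·(-2)] = -19/56
L_2(-11/2) = (-1/2)·(-15/2)/[(9)·(2)] = 5/24
Sum: 3·(95/84) + 0 + 9·(5/24) = 295/56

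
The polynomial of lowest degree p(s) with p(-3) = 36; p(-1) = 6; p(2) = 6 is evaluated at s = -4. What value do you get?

L_0(-4) = (-3)·(-6)/[(-2)·(-5)] = 9/5
L_1(-4) = (-1)·(-6)/[(2)·(-3)] = -1
L_2(-4) = (-1)·(-3)/[(5)·(3)] = 1/5
Sum: 36·(9/5) + 6·(-1) + 6·(1/5) = 60

60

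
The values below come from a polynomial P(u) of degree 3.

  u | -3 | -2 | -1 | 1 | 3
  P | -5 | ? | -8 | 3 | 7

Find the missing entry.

-153/16

The 4 known values determine P uniquely (degree ≤ 3).
L_0(-2) = (-1)·(-3)·(-5)/[(-2)·(-4)·(-6)] = 5/16
L_1(-2) = (1)·(-3)·(-5)/[(2)·(-2)·(-4)] = 15/16
L_2(-2) = (1)·(-1)·(-5)/[(4)·(2)·(-2)] = -5/16
L_3(-2) = (1)·(-1)·(-3)/[(6)·(4)·(2)] = 1/16
Sum: (-5)·(5/16) + (-8)·(15/16) + 3·(-5/16) + 7·(1/16) = -153/16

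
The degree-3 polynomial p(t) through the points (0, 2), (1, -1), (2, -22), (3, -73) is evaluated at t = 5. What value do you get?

-313

L_0(5) = (4)·(3)·(2)/[(-1)·(-2)·(-3)] = -4
L_1(5) = (5)·(3)·(2)/[(1)·(-1)·(-2)] = 15
L_2(5) = (5)·(4)·(2)/[(2)·(1)·(-1)] = -20
L_3(5) = (5)·(4)·(3)/[(3)·(2)·(1)] = 10
Sum: 2·(-4) + (-1)·(15) + (-22)·(-20) + (-73)·(10) = -313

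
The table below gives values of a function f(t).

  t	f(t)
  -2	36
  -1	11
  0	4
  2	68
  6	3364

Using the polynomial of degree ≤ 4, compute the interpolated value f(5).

Evaluate each Lagrange basis at t = 5:
L_0(5) = (6)·(5)·(3)·(-1)/[(-1)·(-2)·(-4)·(-8)] = -45/32
L_1(5) = (7)·(5)·(3)·(-1)/[(1)·(-1)·(-3)·(-7)] = 5
L_2(5) = (7)·(6)·(3)·(-1)/[(2)·(1)·(-2)·(-6)] = -21/4
L_3(5) = (7)·(6)·(5)·(-1)/[(4)·(3)·(2)·(-4)] = 35/16
L_4(5) = (7)·(6)·(5)·(3)/[(8)·(7)·(6)·(4)] = 15/32
Sum: 36·(-45/32) + 11·(5) + 4·(-21/4) + 68·(35/16) + 3364·(15/32) = 1709

1709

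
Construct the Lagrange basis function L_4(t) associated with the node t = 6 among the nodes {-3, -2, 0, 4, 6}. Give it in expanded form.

L_4(t) = (t + 3)(t + 2)t(t - 4) / [(9)·(8)·(6)·(2)]
       = (t^4 + t^3 - 14t^2 - 24t) / (864)

L_4(t) = (1/864)t^4 + (1/864)t^3 - (7/432)t^2 - (1/36)t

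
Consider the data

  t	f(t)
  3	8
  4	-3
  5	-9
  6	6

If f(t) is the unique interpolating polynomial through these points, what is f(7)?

58

Using Newton's divided-difference form:
f[3,4] = (-3 - 8) / (4 - 3) = -11
f[4,5] = (-9 - (-3)) / (5 - 4) = -6
f[5,6] = (6 - (-9)) / (6 - 5) = 15
f[3,4,5] = (-6 - (-11)) / (5 - 3) = 5/2
f[4,5,6] = (15 - (-6)) / (6 - 4) = 21/2
f[3,4,5,6] = (21/2 - 5/2) / (6 - 3) = 8/3
f(7) = 8 + (-11)·(4) + (5/2)·(4)·(3) + (8/3)·(4)·(3)·(2) = 58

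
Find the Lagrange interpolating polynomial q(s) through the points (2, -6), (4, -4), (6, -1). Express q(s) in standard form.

q(s) = (1/8)s^2 + (1/4)s - 7

Build the Lagrange basis polynomials:
L_0(s) = (s - 4)(s - 6) / [8] = (1/8)s^2 - (5/4)s + 3
L_1(s) = (s - 2)(s - 6) / [-4] = -(1/4)s^2 + 2s - 3
L_2(s) = (s - 2)(s - 4) / [8] = (1/8)s^2 - (3/4)s + 1
q(s) = (-6)·L_0 + (-4)·L_1 + (-1)·L_2
  (-6)·L_0(s) = -(3/4)s^2 + (15/2)s - 18
  (-4)·L_1(s) = s^2 - 8s + 12
  (-1)·L_2(s) = -(1/8)s^2 + (3/4)s - 1
Adding term by term: (1/8)s^2 + (1/4)s - 7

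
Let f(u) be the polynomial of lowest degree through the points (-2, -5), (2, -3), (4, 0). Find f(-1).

-5

Using Newton's divided-difference form:
f[-2,2] = (-3 - (-5)) / (2 - (-2)) = 1/2
f[2,4] = (0 - (-3)) / (4 - 2) = 3/2
f[-2,2,4] = (3/2 - 1/2) / (4 - (-2)) = 1/6
f(-1) = -5 + (1/2)·(1) + (1/6)·(1)·(-3) = -5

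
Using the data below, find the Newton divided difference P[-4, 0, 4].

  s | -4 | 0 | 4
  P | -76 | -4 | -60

P[-4,0] = (-4 - (-76)) / (0 - (-4)) = 18
P[0,4] = (-60 - (-4)) / (4 - 0) = -14
P[-4,0,4] = (-14 - 18) / (4 - (-4)) = -4

-4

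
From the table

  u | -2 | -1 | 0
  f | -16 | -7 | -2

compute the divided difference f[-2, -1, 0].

f[-2,-1] = (-7 - (-16)) / (-1 - (-2)) = 9
f[-1,0] = (-2 - (-7)) / (0 - (-1)) = 5
f[-2,-1,0] = (5 - 9) / (0 - (-2)) = -2

-2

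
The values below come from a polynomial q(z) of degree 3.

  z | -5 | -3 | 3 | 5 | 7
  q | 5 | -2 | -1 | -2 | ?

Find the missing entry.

The 4 known values determine q uniquely (degree ≤ 3).
Evaluate each Lagrange basis at z = 7:
L_0(7) = (10)·(4)·(2)/[(-2)·(-8)·(-10)] = -1/2
L_1(7) = (12)·(4)·(2)/[(2)·(-6)·(-8)] = 1
L_2(7) = (12)·(10)·(2)/[(8)·(6)·(-2)] = -5/2
L_3(7) = (12)·(10)·(4)/[(10)·(8)·(2)] = 3
Sum: 5·(-1/2) + (-2)·(1) + (-1)·(-5/2) + (-2)·(3) = -8

-8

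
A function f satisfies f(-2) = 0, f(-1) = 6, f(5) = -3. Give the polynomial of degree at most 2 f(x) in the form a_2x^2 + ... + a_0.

f(x) = -(15/14)x^2 + (39/14)x + 69/7

Build the Lagrange basis polynomials:
L_0(x) = (x + 1)(x - 5) / [7] = (1/7)x^2 - (4/7)x - 5/7
L_1(x) = (x + 2)(x - 5) / [-6] = -(1/6)x^2 + (1/2)x + 5/3
L_2(x) = (x + 2)(x + 1) / [42] = (1/42)x^2 + (1/14)x + 1/21
f(x) = 0·L_0 + 6·L_1 + (-3)·L_2
  0·L_0(x) = 0
  6·L_1(x) = -x^2 + 3x + 10
  (-3)·L_2(x) = -(1/14)x^2 - (3/14)x - 1/7
Adding term by term: -(15/14)x^2 + (39/14)x + 69/7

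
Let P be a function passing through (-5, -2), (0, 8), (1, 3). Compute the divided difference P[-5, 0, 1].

-7/6

P[-5,0] = (8 - (-2)) / (0 - (-5)) = 2
P[0,1] = (3 - 8) / (1 - 0) = -5
P[-5,0,1] = (-5 - 2) / (1 - (-5)) = -7/6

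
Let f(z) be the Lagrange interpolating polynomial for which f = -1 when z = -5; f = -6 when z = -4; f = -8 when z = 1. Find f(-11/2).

L_0(-11/2) = (-3/2)·(-13/2)/[(-1)·(-6)] = 13/8
L_1(-11/2) = (-1/2)·(-13/2)/[(1)·(-5)] = -13/20
L_2(-11/2) = (-1/2)·(-3/2)/[(6)·(5)] = 1/40
Sum: (-1)·(13/8) + (-6)·(-13/20) + (-8)·(1/40) = 83/40

83/40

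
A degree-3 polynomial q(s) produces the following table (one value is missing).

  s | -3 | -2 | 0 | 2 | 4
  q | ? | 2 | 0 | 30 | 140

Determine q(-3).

The 4 known values determine q uniquely (degree ≤ 3).
Evaluate each Lagrange basis at s = -3:
L_0(-3) = (-3)·(-5)·(-7)/[(-2)·(-4)·(-6)] = 35/16
L_1(-3) = (-1)·(-5)·(-7)/[(2)·(-2)·(-4)] = -35/16
L_2(-3) = (-1)·(-3)·(-7)/[(4)·(2)·(-2)] = 21/16
L_3(-3) = (-1)·(-3)·(-5)/[(6)·(4)·(2)] = -5/16
Sum: 2·(35/16) + 0 + 30·(21/16) + 140·(-5/16) = 0

0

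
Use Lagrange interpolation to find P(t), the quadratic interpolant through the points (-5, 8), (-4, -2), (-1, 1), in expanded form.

L_0(t) = (t + 4)(t + 1) / [4] = (1/4)t^2 + (5/4)t + 1
L_1(t) = (t + 5)(t + 1) / [-3] = -(1/3)t^2 - 2t - 5/3
L_2(t) = (t + 5)(t + 4) / [12] = (1/12)t^2 + (3/4)t + 5/3
P(t) = 8·L_0 + (-2)·L_1 + 1·L_2
  8·L_0(t) = 2t^2 + 10t + 8
  (-2)·L_1(t) = (2/3)t^2 + 4t + 10/3
  1·L_2(t) = (1/12)t^2 + (3/4)t + 5/3
Adding term by term: (11/4)t^2 + (59/4)t + 13

P(t) = (11/4)t^2 + (59/4)t + 13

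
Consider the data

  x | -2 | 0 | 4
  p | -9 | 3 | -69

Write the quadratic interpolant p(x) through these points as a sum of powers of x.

p(x) = -4x^2 - 2x + 3

L_0(x) = x(x - 4) / [12] = (1/12)x^2 - (1/3)x
L_1(x) = (x + 2)(x - 4) / [-8] = -(1/8)x^2 + (1/4)x + 1
L_2(x) = (x + 2)x / [24] = (1/24)x^2 + (1/12)x
p(x) = (-9)·L_0 + 3·L_1 + (-69)·L_2
  (-9)·L_0(x) = -(3/4)x^2 + 3x
  3·L_1(x) = -(3/8)x^2 + (3/4)x + 3
  (-69)·L_2(x) = -(23/8)x^2 - (23/4)x
Adding term by term: -4x^2 - 2x + 3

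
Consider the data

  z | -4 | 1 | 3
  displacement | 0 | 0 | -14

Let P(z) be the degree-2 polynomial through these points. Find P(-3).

Using Newton's divided-difference form:
P[-4,1] = (0 - 0) / (1 - (-4)) = 0
P[1,3] = (-14 - 0) / (3 - 1) = -7
P[-4,1,3] = (-7 - 0) / (3 - (-4)) = -1
P(-3) = 0 + 0·(1) + (-1)·(1)·(-4) = 4

4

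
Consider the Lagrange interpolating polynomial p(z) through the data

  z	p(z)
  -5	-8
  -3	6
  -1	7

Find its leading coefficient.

The leading coefficient equals the top divided difference p[-5,-3,-1].
p[-5,-3] = (6 - (-8)) / (-3 - (-5)) = 7
p[-3,-1] = (7 - 6) / (-1 - (-3)) = 1/2
p[-5,-3,-1] = (1/2 - 7) / (-1 - (-5)) = -13/8

-13/8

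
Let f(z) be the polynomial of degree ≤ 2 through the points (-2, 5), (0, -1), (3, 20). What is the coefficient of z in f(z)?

Build the Lagrange basis polynomials:
L_0(z) = z(z - 3) / [10] = (1/10)z^2 - (3/10)z
L_1(z) = (z + 2)(z - 3) / [-6] = -(1/6)z^2 + (1/6)z + 1
L_2(z) = (z + 2)z / [15] = (1/15)z^2 + (2/15)z
f(z) = 5·L_0 + (-1)·L_1 + 20·L_2
Only the coefficient of z is needed; take it from each L_i and combine:
5·(-3/10) + (-1)·(1/6) + 20·(2/15) = 1

1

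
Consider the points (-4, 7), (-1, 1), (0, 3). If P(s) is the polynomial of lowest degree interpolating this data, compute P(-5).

13

L_0(-5) = (-4)·(-5)/[(-3)·(-4)] = 5/3
L_1(-5) = (-1)·(-5)/[(3)·(-1)] = -5/3
L_2(-5) = (-1)·(-4)/[(4)·(1)] = 1
Sum: 7·(5/3) + 1·(-5/3) + 3·(1) = 13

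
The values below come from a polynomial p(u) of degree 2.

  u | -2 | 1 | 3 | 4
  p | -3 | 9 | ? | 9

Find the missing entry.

31/3

The 3 known values determine p uniquely (degree ≤ 2).
Evaluate each Lagrange basis at u = 3:
L_0(3) = (2)·(-1)/[(-3)·(-6)] = -1/9
L_1(3) = (5)·(-1)/[(3)·(-3)] = 5/9
L_2(3) = (5)·(2)/[(6)·(3)] = 5/9
Sum: (-3)·(-1/9) + 9·(5/9) + 9·(5/9) = 31/3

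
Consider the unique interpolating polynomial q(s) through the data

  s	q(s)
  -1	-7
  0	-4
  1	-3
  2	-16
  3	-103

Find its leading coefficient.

-2

Build the Lagrange basis polynomials:
L_0(s) = s(s - 1)(s - 2)(s - 3) / [24] = (1/24)s^4 - (1/4)s^3 + (11/24)s^2 - (1/4)s
L_1(s) = (s + 1)(s - 1)(s - 2)(s - 3) / [-6] = -(1/6)s^4 + (5/6)s^3 - (5/6)s^2 - (5/6)s + 1
L_2(s) = (s + 1)s(s - 2)(s - 3) / [4] = (1/4)s^4 - s^3 + (1/4)s^2 + (3/2)s
L_3(s) = (s + 1)s(s - 1)(s - 3) / [-6] = -(1/6)s^4 + (1/2)s^3 + (1/6)s^2 - (1/2)s
L_4(s) = (s + 1)s(s - 1)(s - 2) / [24] = (1/24)s^4 - (1/12)s^3 - (1/24)s^2 + (1/12)s
q(s) = (-7)·L_0 + (-4)·L_1 + (-3)·L_2 + (-16)·L_3 + (-103)·L_4
Only the coefficient of s^4 is needed; take it from each L_i and combine:
(-7)·(1/24) + (-4)·(-1/6) + (-3)·(1/4) + (-16)·(-1/6) + (-103)·(1/24) = -2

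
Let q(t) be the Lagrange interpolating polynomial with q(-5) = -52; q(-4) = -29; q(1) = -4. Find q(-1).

4

L_0(-1) = (3)·(-2)/[(-1)·(-6)] = -1
L_1(-1) = (4)·(-2)/[(1)·(-5)] = 8/5
L_2(-1) = (4)·(3)/[(6)·(5)] = 2/5
Sum: (-52)·(-1) + (-29)·(8/5) + (-4)·(2/5) = 4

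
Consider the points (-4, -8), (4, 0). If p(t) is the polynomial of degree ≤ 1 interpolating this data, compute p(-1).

L_0(-1) = (-5)/[(-8)] = 5/8
L_1(-1) = (3)/[(8)] = 3/8
Sum: (-8)·(5/8) + 0 = -5

-5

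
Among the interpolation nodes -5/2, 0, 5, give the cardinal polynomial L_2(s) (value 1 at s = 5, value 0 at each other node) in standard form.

L_2(s) = (s + 5/2)s / [(15/2)·(5)]
       = (s^2 + (5/2)s) / (75/2)

L_2(s) = (2/75)s^2 + (1/15)s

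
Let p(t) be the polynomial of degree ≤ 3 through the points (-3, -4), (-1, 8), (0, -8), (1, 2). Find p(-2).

Evaluate each Lagrange basis at t = -2:
L_0(-2) = (-1)·(-2)·(-3)/[(-2)·(-3)·(-4)] = 1/4
L_1(-2) = (1)·(-2)·(-3)/[(2)·(-1)·(-2)] = 3/2
L_2(-2) = (1)·(-1)·(-3)/[(3)·(1)·(-1)] = -1
L_3(-2) = (1)·(-1)·(-2)/[(4)·(2)·(1)] = 1/4
Sum: (-4)·(1/4) + 8·(3/2) + (-8)·(-1) + 2·(1/4) = 39/2

39/2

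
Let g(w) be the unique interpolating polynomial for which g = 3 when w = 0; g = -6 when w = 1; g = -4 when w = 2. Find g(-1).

Evaluate each Lagrange basis at w = -1:
L_0(-1) = (-2)·(-3)/[(-1)·(-2)] = 3
L_1(-1) = (-1)·(-3)/[(1)·(-1)] = -3
L_2(-1) = (-1)·(-2)/[(2)·(1)] = 1
Sum: 3·(3) + (-6)·(-3) + (-4)·(1) = 23

23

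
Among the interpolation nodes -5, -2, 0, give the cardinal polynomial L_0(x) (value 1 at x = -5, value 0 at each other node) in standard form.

L_0(x) = (1/15)x^2 + (2/15)x

L_0(x) = (x + 2)x / [(-3)·(-5)]
       = (x^2 + 2x) / (15)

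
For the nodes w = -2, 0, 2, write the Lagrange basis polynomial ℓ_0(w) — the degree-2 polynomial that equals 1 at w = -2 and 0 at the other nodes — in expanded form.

ℓ_0(w) = (1/8)w^2 - (1/4)w

ℓ_0(w) = w(w - 2) / [(-2)·(-4)]
       = (w^2 - 2w) / (8)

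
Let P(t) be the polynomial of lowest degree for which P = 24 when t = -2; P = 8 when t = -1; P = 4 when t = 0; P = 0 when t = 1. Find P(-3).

64

Using Newton's divided-difference form:
P[-2,-1] = (8 - 24) / (-1 - (-2)) = -16
P[-1,0] = (4 - 8) / (0 - (-1)) = -4
P[0,1] = (0 - 4) / (1 - 0) = -4
P[-2,-1,0] = (-4 - (-16)) / (0 - (-2)) = 6
P[-1,0,1] = (-4 - (-4)) / (1 - (-1)) = 0
P[-2,-1,0,1] = (0 - 6) / (1 - (-2)) = -2
P(-3) = 24 + (-16)·(-1) + 6·(-1)·(-2) + (-2)·(-1)·(-2)·(-3) = 64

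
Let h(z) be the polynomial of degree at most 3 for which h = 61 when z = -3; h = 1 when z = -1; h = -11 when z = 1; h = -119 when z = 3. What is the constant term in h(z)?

L_0(z) = (z + 1)(z - 1)(z - 3) / [-48] = -(1/48)z^3 + (1/16)z^2 + (1/48)z - 1/16
L_1(z) = (z + 3)(z - 1)(z - 3) / [16] = (1/16)z^3 - (1/16)z^2 - (9/16)z + 9/16
L_2(z) = (z + 3)(z + 1)(z - 3) / [-16] = -(1/16)z^3 - (1/16)z^2 + (9/16)z + 9/16
L_3(z) = (z + 3)(z + 1)(z - 1) / [48] = (1/48)z^3 + (1/16)z^2 - (1/48)z - 1/16
h(z) = 61·L_0 + 1·L_1 + (-11)·L_2 + (-119)·L_3
Only the constant term is needed; take it from each L_i and combine:
61·(-1/16) + 1·(9/16) + (-11)·(9/16) + (-119)·(-1/16) = -2

-2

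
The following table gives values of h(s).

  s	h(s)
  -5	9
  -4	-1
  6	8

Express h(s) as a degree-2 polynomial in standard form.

h(s) = (109/110)s^2 - (119/110)s - 233/11

Newton's divided differences:
h[-5,-4] = (-1 - 9) / (-4 - (-5)) = -10
h[-4,6] = (8 - (-1)) / (6 - (-4)) = 9/10
h[-5,-4,6] = (9/10 - (-10)) / (6 - (-5)) = 109/110
h(s) = 9 + (-10)·(s + 5) + (109/110)·(s + 5)(s + 4)
Expanding: h(s) = (109/110)s^2 - (119/110)s - 233/11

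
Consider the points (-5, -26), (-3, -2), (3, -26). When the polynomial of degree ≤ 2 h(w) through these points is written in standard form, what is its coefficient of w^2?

Build the Lagrange basis polynomials:
L_0(w) = (w + 3)(w - 3) / [16] = (1/16)w^2 - 9/16
L_1(w) = (w + 5)(w - 3) / [-12] = -(1/12)w^2 - (1/6)w + 5/4
L_2(w) = (w + 5)(w + 3) / [48] = (1/48)w^2 + (1/6)w + 5/16
h(w) = (-26)·L_0 + (-2)·L_1 + (-26)·L_2
Only the coefficient of w^2 is needed; take it from each L_i and combine:
(-26)·(1/16) + (-2)·(-1/12) + (-26)·(1/48) = -2

-2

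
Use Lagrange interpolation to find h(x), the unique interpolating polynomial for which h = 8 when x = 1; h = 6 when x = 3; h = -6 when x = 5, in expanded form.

h(x) = -(5/4)x^2 + 4x + 21/4

Build the Lagrange basis polynomials:
L_0(x) = (x - 3)(x - 5) / [8] = (1/8)x^2 - x + 15/8
L_1(x) = (x - 1)(x - 5) / [-4] = -(1/4)x^2 + (3/2)x - 5/4
L_2(x) = (x - 1)(x - 3) / [8] = (1/8)x^2 - (1/2)x + 3/8
h(x) = 8·L_0 + 6·L_1 + (-6)·L_2
  8·L_0(x) = x^2 - 8x + 15
  6·L_1(x) = -(3/2)x^2 + 9x - 15/2
  (-6)·L_2(x) = -(3/4)x^2 + 3x - 9/4
Adding term by term: -(5/4)x^2 + 4x + 21/4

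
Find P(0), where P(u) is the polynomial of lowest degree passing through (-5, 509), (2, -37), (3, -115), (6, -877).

-1

Using Newton's divided-difference form:
P[-5,2] = (-37 - 509) / (2 - (-5)) = -78
P[2,3] = (-115 - (-37)) / (3 - 2) = -78
P[3,6] = (-877 - (-115)) / (6 - 3) = -254
P[-5,2,3] = (-78 - (-78)) / (3 - (-5)) = 0
P[2,3,6] = (-254 - (-78)) / (6 - 2) = -44
P[-5,2,3,6] = (-44 - 0) / (6 - (-5)) = -4
P(0) = 509 + (-78)·(5) + 0·(5)·(-2) + (-4)·(5)·(-2)·(-3) = -1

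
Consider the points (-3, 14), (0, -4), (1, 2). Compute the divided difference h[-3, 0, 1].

3

h[-3,0] = (-4 - 14) / (0 - (-3)) = -6
h[0,1] = (2 - (-4)) / (1 - 0) = 6
h[-3,0,1] = (6 - (-6)) / (1 - (-3)) = 3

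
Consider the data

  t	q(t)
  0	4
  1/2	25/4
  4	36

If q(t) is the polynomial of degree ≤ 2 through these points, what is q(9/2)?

169/4

Evaluate each Lagrange basis at t = 9/2:
L_0(9/2) = (4)·(1/2)/[(-1/2)·(-4)] = 1
L_1(9/2) = (9/2)·(1/2)/[(1/2)·(-7/2)] = -9/7
L_2(9/2) = (9/2)·(4)/[(4)·(7/2)] = 9/7
Sum: 4·(1) + 25/4·(-9/7) + 36·(9/7) = 169/4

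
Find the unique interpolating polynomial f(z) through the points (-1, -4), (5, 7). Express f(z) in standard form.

Build the Lagrange basis polynomials:
L_0(z) = (z - 5) / [-6] = -(1/6)z + 5/6
L_1(z) = (z + 1) / [6] = (1/6)z + 1/6
f(z) = (-4)·L_0 + 7·L_1
  (-4)·L_0(z) = (2/3)z - 10/3
  7·L_1(z) = (7/6)z + 7/6
Adding term by term: (11/6)z - 13/6

f(z) = (11/6)z - 13/6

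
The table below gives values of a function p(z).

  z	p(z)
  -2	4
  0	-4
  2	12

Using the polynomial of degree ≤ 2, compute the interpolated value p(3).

Using Newton's divided-difference form:
p[-2,0] = (-4 - 4) / (0 - (-2)) = -4
p[0,2] = (12 - (-4)) / (2 - 0) = 8
p[-2,0,2] = (8 - (-4)) / (2 - (-2)) = 3
p(3) = 4 + (-4)·(5) + 3·(5)·(3) = 29

29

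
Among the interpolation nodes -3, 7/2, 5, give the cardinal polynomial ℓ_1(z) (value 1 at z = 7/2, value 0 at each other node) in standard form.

ℓ_1(z) = (z + 3)(z - 5) / [(13/2)·(-3/2)]
       = (z^2 - 2z - 15) / (-39/4)

ℓ_1(z) = -(4/39)z^2 + (8/39)z + 20/13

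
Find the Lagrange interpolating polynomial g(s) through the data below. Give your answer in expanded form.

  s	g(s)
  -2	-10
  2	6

g(s) = 4s - 2

L_0(s) = (s - 2) / [-4] = -(1/4)s + 1/2
L_1(s) = (s + 2) / [4] = (1/4)s + 1/2
g(s) = (-10)·L_0 + 6·L_1
  (-10)·L_0(s) = (5/2)s - 5
  6·L_1(s) = (3/2)s + 3
Adding term by term: 4s - 2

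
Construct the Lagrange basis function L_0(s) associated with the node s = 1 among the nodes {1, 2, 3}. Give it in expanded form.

L_0(s) = (s - 2)(s - 3) / [(-1)·(-2)]
       = (s^2 - 5s + 6) / (2)

L_0(s) = (1/2)s^2 - (5/2)s + 3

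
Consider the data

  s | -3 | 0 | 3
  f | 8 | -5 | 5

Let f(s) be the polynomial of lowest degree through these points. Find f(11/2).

2225/72

L_0(11/2) = (11/2)·(5/2)/[(-3)·(-6)] = 55/72
L_1(11/2) = (17/2)·(5/2)/[(3)·(-3)] = -85/36
L_2(11/2) = (17/2)·(11/2)/[(6)·(3)] = 187/72
Sum: 8·(55/72) + (-5)·(-85/36) + 5·(187/72) = 2225/72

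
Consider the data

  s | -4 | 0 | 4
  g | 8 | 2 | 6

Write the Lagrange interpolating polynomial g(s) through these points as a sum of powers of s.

L_0(s) = s(s - 4) / [32] = (1/32)s^2 - (1/8)s
L_1(s) = (s + 4)(s - 4) / [-16] = -(1/16)s^2 + 1
L_2(s) = (s + 4)s / [32] = (1/32)s^2 + (1/8)s
g(s) = 8·L_0 + 2·L_1 + 6·L_2
  8·L_0(s) = (1/4)s^2 - s
  2·L_1(s) = -(1/8)s^2 + 2
  6·L_2(s) = (3/16)s^2 + (3/4)s
Adding term by term: (5/16)s^2 - (1/4)s + 2

g(s) = (5/16)s^2 - (1/4)s + 2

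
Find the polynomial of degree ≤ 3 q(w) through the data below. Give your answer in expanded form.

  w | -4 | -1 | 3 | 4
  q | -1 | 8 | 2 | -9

L_0(w) = (w + 1)(w - 3)(w - 4) / [-168] = -(1/168)w^3 + (1/28)w^2 - (5/168)w - 1/14
L_1(w) = (w + 4)(w - 3)(w - 4) / [60] = (1/60)w^3 - (1/20)w^2 - (4/15)w + 4/5
L_2(w) = (w + 4)(w + 1)(w - 4) / [-28] = -(1/28)w^3 - (1/28)w^2 + (4/7)w + 4/7
L_3(w) = (w + 4)(w + 1)(w - 3) / [40] = (1/40)w^3 + (1/20)w^2 - (11/40)w - 3/10
q(w) = (-1)·L_0 + 8·L_1 + 2·L_2 + (-9)·L_3
  (-1)·L_0(w) = (1/168)w^3 - (1/28)w^2 + (5/168)w + 1/14
  8·L_1(w) = (2/15)w^3 - (2/5)w^2 - (32/15)w + 32/5
  2·L_2(w) = -(1/14)w^3 - (1/14)w^2 + (8/7)w + 8/7
  (-9)·L_3(w) = -(9/40)w^3 - (9/20)w^2 + (99/40)w + 27/10
Adding term by term: -(11/70)w^3 - (67/70)w^2 + (53/35)w + 361/35

q(w) = -(11/70)w^3 - (67/70)w^2 + (53/35)w + 361/35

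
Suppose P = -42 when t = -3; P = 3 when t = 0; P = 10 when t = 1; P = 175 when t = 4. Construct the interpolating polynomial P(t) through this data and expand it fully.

P(t) = 2t^3 + 2t^2 + 3t + 3

Build the Lagrange basis polynomials:
L_0(t) = t(t - 1)(t - 4) / [-84] = -(1/84)t^3 + (5/84)t^2 - (1/21)t
L_1(t) = (t + 3)(t - 1)(t - 4) / [12] = (1/12)t^3 - (1/6)t^2 - (11/12)t + 1
L_2(t) = (t + 3)t(t - 4) / [-12] = -(1/12)t^3 + (1/12)t^2 + t
L_3(t) = (t + 3)t(t - 1) / [84] = (1/84)t^3 + (1/42)t^2 - (1/28)t
P(t) = (-42)·L_0 + 3·L_1 + 10·L_2 + 175·L_3
  (-42)·L_0(t) = (1/2)t^3 - (5/2)t^2 + 2t
  3·L_1(t) = (1/4)t^3 - (1/2)t^2 - (11/4)t + 3
  10·L_2(t) = -(5/6)t^3 + (5/6)t^2 + 10t
  175·L_3(t) = (25/12)t^3 + (25/6)t^2 - (25/4)t
Adding term by term: 2t^3 + 2t^2 + 3t + 3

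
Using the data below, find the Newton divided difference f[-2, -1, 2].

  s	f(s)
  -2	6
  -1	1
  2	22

3

f[-2,-1] = (1 - 6) / (-1 - (-2)) = -5
f[-1,2] = (22 - 1) / (2 - (-1)) = 7
f[-2,-1,2] = (7 - (-5)) / (2 - (-2)) = 3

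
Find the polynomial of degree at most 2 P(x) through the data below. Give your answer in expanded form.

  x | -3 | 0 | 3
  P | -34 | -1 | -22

Build the Lagrange basis polynomials:
L_0(x) = x(x - 3) / [18] = (1/18)x^2 - (1/6)x
L_1(x) = (x + 3)(x - 3) / [-9] = -(1/9)x^2 + 1
L_2(x) = (x + 3)x / [18] = (1/18)x^2 + (1/6)x
P(x) = (-34)·L_0 + (-1)·L_1 + (-22)·L_2
  (-34)·L_0(x) = -(17/9)x^2 + (17/3)x
  (-1)·L_1(x) = (1/9)x^2 - 1
  (-22)·L_2(x) = -(11/9)x^2 - (11/3)x
Adding term by term: -3x^2 + 2x - 1

P(x) = -3x^2 + 2x - 1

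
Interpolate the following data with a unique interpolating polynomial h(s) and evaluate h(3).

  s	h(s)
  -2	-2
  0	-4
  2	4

Using Newton's divided-difference form:
h[-2,0] = (-4 - (-2)) / (0 - (-2)) = -1
h[0,2] = (4 - (-4)) / (2 - 0) = 4
h[-2,0,2] = (4 - (-1)) / (2 - (-2)) = 5/4
h(3) = -2 + (-1)·(5) + (5/4)·(5)·(3) = 47/4

47/4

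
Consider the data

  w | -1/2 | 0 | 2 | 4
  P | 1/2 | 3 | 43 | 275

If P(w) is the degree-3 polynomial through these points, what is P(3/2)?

45/2

L_0(3/2) = (3/2)·(-1/2)·(-5/2)/[(-1/2)·(-5/2)·(-9/2)] = -1/3
L_1(3/2) = (2)·(-1/2)·(-5/2)/[(1/2)·(-2)·(-4)] = 5/8
L_2(3/2) = (2)·(3/2)·(-5/2)/[(5/2)·(2)·(-2)] = 3/4
L_3(3/2) = (2)·(3/2)·(-1/2)/[(9/2)·(4)·(2)] = -1/24
Sum: 1/2·(-1/3) + 3·(5/8) + 43·(3/4) + 275·(-1/24) = 45/2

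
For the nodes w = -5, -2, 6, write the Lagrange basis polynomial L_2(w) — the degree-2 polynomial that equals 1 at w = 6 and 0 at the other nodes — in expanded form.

L_2(w) = (w + 5)(w + 2) / [(11)·(8)]
       = (w^2 + 7w + 10) / (88)

L_2(w) = (1/88)w^2 + (7/88)w + 5/44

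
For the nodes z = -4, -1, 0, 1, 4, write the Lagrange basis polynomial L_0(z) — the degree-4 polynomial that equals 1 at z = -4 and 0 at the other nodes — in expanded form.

L_0(z) = (z + 1)z(z - 1)(z - 4) / [(-3)·(-4)·(-5)·(-8)]
       = (z^4 - 4z^3 - z^2 + 4z) / (480)

L_0(z) = (1/480)z^4 - (1/120)z^3 - (1/480)z^2 + (1/120)z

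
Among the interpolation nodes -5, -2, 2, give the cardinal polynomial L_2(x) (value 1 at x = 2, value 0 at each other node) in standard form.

L_2(x) = (x + 5)(x + 2) / [(7)·(4)]
       = (x^2 + 7x + 10) / (28)

L_2(x) = (1/28)x^2 + (1/4)x + 5/14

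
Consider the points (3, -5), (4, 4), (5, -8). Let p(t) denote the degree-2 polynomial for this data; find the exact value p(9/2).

L_0(9/2) = (1/2)·(-1/2)/[(-1)·(-2)] = -1/8
L_1(9/2) = (3/2)·(-1/2)/[(1)·(-1)] = 3/4
L_2(9/2) = (3/2)·(1/2)/[(2)·(1)] = 3/8
Sum: (-5)·(-1/8) + 4·(3/4) + (-8)·(3/8) = 5/8

5/8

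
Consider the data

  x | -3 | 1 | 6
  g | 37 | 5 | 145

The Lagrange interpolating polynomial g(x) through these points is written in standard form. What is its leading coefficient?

Build the Lagrange basis polynomials:
L_0(x) = (x - 1)(x - 6) / [36] = (1/36)x^2 - (7/36)x + 1/6
L_1(x) = (x + 3)(x - 6) / [-20] = -(1/20)x^2 + (3/20)x + 9/10
L_2(x) = (x + 3)(x - 1) / [45] = (1/45)x^2 + (2/45)x - 1/15
g(x) = 37·L_0 + 5·L_1 + 145·L_2
Only the coefficient of x^2 is needed; take it from each L_i and combine:
37·(1/36) + 5·(-1/20) + 145·(1/45) = 4

4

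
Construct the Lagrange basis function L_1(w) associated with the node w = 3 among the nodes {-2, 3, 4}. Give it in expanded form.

L_1(w) = -(1/5)w^2 + (2/5)w + 8/5

L_1(w) = (w + 2)(w - 4) / [(5)·(-1)]
       = (w^2 - 2w - 8) / (-5)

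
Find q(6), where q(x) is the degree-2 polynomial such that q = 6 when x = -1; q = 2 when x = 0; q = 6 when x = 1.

Evaluate each Lagrange basis at x = 6:
L_0(6) = (6)·(5)/[(-1)·(-2)] = 15
L_1(6) = (7)·(5)/[(1)·(-1)] = -35
L_2(6) = (7)·(6)/[(2)·(1)] = 21
Sum: 6·(15) + 2·(-35) + 6·(21) = 146

146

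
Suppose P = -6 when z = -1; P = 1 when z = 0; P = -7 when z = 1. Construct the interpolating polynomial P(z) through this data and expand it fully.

P(z) = -(15/2)z^2 - (1/2)z + 1

Build the Lagrange basis polynomials:
L_0(z) = z(z - 1) / [2] = (1/2)z^2 - (1/2)z
L_1(z) = (z + 1)(z - 1) / [-1] = -z^2 + 1
L_2(z) = (z + 1)z / [2] = (1/2)z^2 + (1/2)z
P(z) = (-6)·L_0 + 1·L_1 + (-7)·L_2
  (-6)·L_0(z) = -3z^2 + 3z
  1·L_1(z) = -z^2 + 1
  (-7)·L_2(z) = -(7/2)z^2 - (7/2)z
Adding term by term: -(15/2)z^2 - (1/2)z + 1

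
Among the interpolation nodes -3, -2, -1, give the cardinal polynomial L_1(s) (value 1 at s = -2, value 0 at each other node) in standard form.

L_1(s) = -s^2 - 4s - 3

L_1(s) = (s + 3)(s + 1) / [(1)·(-1)]
       = (s^2 + 4s + 3) / (-1)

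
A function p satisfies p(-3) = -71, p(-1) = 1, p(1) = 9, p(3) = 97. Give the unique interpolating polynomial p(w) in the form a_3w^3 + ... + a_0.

p(w) = 3w^3 + w^2 + w + 4

Newton's divided differences:
p[-3,-1] = (1 - (-71)) / (-1 - (-3)) = 36
p[-1,1] = (9 - 1) / (1 - (-1)) = 4
p[1,3] = (97 - 9) / (3 - 1) = 44
p[-3,-1,1] = (4 - 36) / (1 - (-3)) = -8
p[-1,1,3] = (44 - 4) / (3 - (-1)) = 10
p[-3,-1,1,3] = (10 - (-8)) / (3 - (-3)) = 3
p(w) = -71 + 36·(w + 3) + (-8)·(w + 3)(w + 1) + 3·(w + 3)(w + 1)(w - 1)
Expanding: p(w) = 3w^3 + w^2 + w + 4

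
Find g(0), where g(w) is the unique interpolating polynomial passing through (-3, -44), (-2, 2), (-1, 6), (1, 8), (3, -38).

4

L_0(0) = (2)·(1)·(-1)·(-3)/[(-1)·(-2)·(-4)·(-6)] = 1/8
L_1(0) = (3)·(1)·(-1)·(-3)/[(1)·(-1)·(-3)·(-5)] = -3/5
L_2(0) = (3)·(2)·(-1)·(-3)/[(2)·(1)·(-2)·(-4)] = 9/8
L_3(0) = (3)·(2)·(1)·(-3)/[(4)·(3)·(2)·(-2)] = 3/8
L_4(0) = (3)·(2)·(1)·(-1)/[(6)·(5)·(4)·(2)] = -1/40
Sum: (-44)·(1/8) + 2·(-3/5) + 6·(9/8) + 8·(3/8) + (-38)·(-1/40) = 4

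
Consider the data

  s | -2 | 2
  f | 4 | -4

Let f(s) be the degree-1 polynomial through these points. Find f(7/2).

-7

Evaluate each Lagrange basis at s = 7/2:
L_0(7/2) = (3/2)/[(-4)] = -3/8
L_1(7/2) = (11/2)/[(4)] = 11/8
Sum: 4·(-3/8) + (-4)·(11/8) = -7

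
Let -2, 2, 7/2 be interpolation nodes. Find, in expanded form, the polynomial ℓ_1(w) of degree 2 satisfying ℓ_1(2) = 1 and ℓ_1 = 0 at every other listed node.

ℓ_1(w) = (w + 2)(w - 7/2) / [(4)·(-3/2)]
       = (w^2 - (3/2)w - 7) / (-6)

ℓ_1(w) = -(1/6)w^2 + (1/4)w + 7/6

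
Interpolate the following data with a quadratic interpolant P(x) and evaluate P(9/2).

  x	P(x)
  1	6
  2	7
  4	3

3/4

Evaluate each Lagrange basis at x = 9/2:
L_0(9/2) = (5/2)·(1/2)/[(-1)·(-3)] = 5/12
L_1(9/2) = (7/2)·(1/2)/[(1)·(-2)] = -7/8
L_2(9/2) = (7/2)·(5/2)/[(3)·(2)] = 35/24
Sum: 6·(5/12) + 7·(-7/8) + 3·(35/24) = 3/4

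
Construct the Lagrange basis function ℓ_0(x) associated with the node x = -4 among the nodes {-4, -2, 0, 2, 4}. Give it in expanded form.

ℓ_0(x) = (x + 2)x(x - 2)(x - 4) / [(-2)·(-4)·(-6)·(-8)]
       = (x^4 - 4x^3 - 4x^2 + 16x) / (384)

ℓ_0(x) = (1/384)x^4 - (1/96)x^3 - (1/96)x^2 + (1/24)x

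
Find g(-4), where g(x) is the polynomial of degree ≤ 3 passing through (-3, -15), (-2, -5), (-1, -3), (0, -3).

Evaluate each Lagrange basis at x = -4:
L_0(-4) = (-2)·(-3)·(-4)/[(-1)·(-2)·(-3)] = 4
L_1(-4) = (-1)·(-3)·(-4)/[(1)·(-1)·(-2)] = -6
L_2(-4) = (-1)·(-2)·(-4)/[(2)·(1)·(-1)] = 4
L_3(-4) = (-1)·(-2)·(-3)/[(3)·(2)·(1)] = -1
Sum: (-15)·(4) + (-5)·(-6) + (-3)·(4) + (-3)·(-1) = -39

-39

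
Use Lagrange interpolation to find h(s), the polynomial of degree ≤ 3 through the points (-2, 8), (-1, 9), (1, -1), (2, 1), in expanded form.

h(s) = (13/12)s^3 + (1/6)s^2 - (73/12)s + 23/6

L_0(s) = (s + 1)(s - 1)(s - 2) / [-12] = -(1/12)s^3 + (1/6)s^2 + (1/12)s - 1/6
L_1(s) = (s + 2)(s - 1)(s - 2) / [6] = (1/6)s^3 - (1/6)s^2 - (2/3)s + 2/3
L_2(s) = (s + 2)(s + 1)(s - 2) / [-6] = -(1/6)s^3 - (1/6)s^2 + (2/3)s + 2/3
L_3(s) = (s + 2)(s + 1)(s - 1) / [12] = (1/12)s^3 + (1/6)s^2 - (1/12)s - 1/6
h(s) = 8·L_0 + 9·L_1 + (-1)·L_2 + 1·L_3
  8·L_0(s) = -(2/3)s^3 + (4/3)s^2 + (2/3)s - 4/3
  9·L_1(s) = (3/2)s^3 - (3/2)s^2 - 6s + 6
  (-1)·L_2(s) = (1/6)s^3 + (1/6)s^2 - (2/3)s - 2/3
  1·L_3(s) = (1/12)s^3 + (1/6)s^2 - (1/12)s - 1/6
Adding term by term: (13/12)s^3 + (1/6)s^2 - (73/12)s + 23/6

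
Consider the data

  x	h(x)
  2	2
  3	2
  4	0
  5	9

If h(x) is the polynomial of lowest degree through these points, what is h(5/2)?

Evaluate each Lagrange basis at x = 5/2:
L_0(5/2) = (-1/2)·(-3/2)·(-5/2)/[(-1)·(-2)·(-3)] = 5/16
L_1(5/2) = (1/2)·(-3/2)·(-5/2)/[(1)·(-1)·(-2)] = 15/16
L_2(5/2) = (1/2)·(-1/2)·(-5/2)/[(2)·(1)·(-1)] = -5/16
L_3(5/2) = (1/2)·(-1/2)·(-3/2)/[(3)·(2)·(1)] = 1/16
Sum: 2·(5/16) + 2·(15/16) + 0 + 9·(1/16) = 49/16

49/16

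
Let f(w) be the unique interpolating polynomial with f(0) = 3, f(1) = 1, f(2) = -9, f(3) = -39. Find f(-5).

313

Using Newton's divided-difference form:
f[0,1] = (1 - 3) / (1 - 0) = -2
f[1,2] = (-9 - 1) / (2 - 1) = -10
f[2,3] = (-39 - (-9)) / (3 - 2) = -30
f[0,1,2] = (-10 - (-2)) / (2 - 0) = -4
f[1,2,3] = (-30 - (-10)) / (3 - 1) = -10
f[0,1,2,3] = (-10 - (-4)) / (3 - 0) = -2
f(-5) = 3 + (-2)·(-5) + (-4)·(-5)·(-6) + (-2)·(-5)·(-6)·(-7) = 313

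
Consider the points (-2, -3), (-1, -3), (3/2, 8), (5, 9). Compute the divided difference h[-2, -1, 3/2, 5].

-68/245

h[-2,-1] = (-3 - (-3)) / (-1 - (-2)) = 0
h[-1,3/2] = (8 - (-3)) / (3/2 - (-1)) = 22/5
h[3/2,5] = (9 - 8) / (5 - 3/2) = 2/7
h[-2,-1,3/2] = (22/5 - 0) / (3/2 - (-2)) = 44/35
h[-1,3/2,5] = (2/7 - 22/5) / (5 - (-1)) = -24/35
h[-2,-1,3/2,5] = (-24/35 - 44/35) / (5 - (-2)) = -68/245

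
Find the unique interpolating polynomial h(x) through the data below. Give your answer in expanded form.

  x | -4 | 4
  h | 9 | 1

h(x) = -x + 5

L_0(x) = (x - 4) / [-8] = -(1/8)x + 1/2
L_1(x) = (x + 4) / [8] = (1/8)x + 1/2
h(x) = 9·L_0 + 1·L_1
  9·L_0(x) = -(9/8)x + 9/2
  1·L_1(x) = (1/8)x + 1/2
Adding term by term: -x + 5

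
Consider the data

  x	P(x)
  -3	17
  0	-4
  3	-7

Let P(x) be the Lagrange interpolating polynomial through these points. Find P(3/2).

-31/4

Evaluate each Lagrange basis at x = 3/2:
L_0(3/2) = (3/2)·(-3/2)/[(-3)·(-6)] = -1/8
L_1(3/2) = (9/2)·(-3/2)/[(3)·(-3)] = 3/4
L_2(3/2) = (9/2)·(3/2)/[(6)·(3)] = 3/8
Sum: 17·(-1/8) + (-4)·(3/4) + (-7)·(3/8) = -31/4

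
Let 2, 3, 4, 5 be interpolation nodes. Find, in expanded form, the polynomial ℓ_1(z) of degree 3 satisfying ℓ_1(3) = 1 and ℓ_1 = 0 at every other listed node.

ℓ_1(z) = (z - 2)(z - 4)(z - 5) / [(1)·(-1)·(-2)]
       = (z^3 - 11z^2 + 38z - 40) / (2)

ℓ_1(z) = (1/2)z^3 - (11/2)z^2 + 19z - 20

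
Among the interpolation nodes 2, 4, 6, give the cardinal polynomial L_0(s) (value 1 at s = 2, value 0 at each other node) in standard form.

L_0(s) = (s - 4)(s - 6) / [(-2)·(-4)]
       = (s^2 - 10s + 24) / (8)

L_0(s) = (1/8)s^2 - (5/4)s + 3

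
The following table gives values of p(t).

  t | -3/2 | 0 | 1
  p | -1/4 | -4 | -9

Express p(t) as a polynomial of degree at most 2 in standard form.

p(t) = -t^2 - 4t - 4

Build the Lagrange basis polynomials:
L_0(t) = t(t - 1) / [15/4] = (4/15)t^2 - (4/15)t
L_1(t) = (t + 3/2)(t - 1) / [-3/2] = -(2/3)t^2 - (1/3)t + 1
L_2(t) = (t + 3/2)t / [5/2] = (2/5)t^2 + (3/5)t
p(t) = (-1/4)·L_0 + (-4)·L_1 + (-9)·L_2
  (-1/4)·L_0(t) = -(1/15)t^2 + (1/15)t
  (-4)·L_1(t) = (8/3)t^2 + (4/3)t - 4
  (-9)·L_2(t) = -(18/5)t^2 - (27/5)t
Adding term by term: -t^2 - 4t - 4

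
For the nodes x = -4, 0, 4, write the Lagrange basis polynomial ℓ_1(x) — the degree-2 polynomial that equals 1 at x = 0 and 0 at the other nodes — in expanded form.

ℓ_1(x) = -(1/16)x^2 + 1

ℓ_1(x) = (x + 4)(x - 4) / [(4)·(-4)]
       = (x^2 - 16) / (-16)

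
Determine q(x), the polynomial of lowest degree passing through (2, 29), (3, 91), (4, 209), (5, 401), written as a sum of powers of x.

q(x) = 3x^3 + x^2 + 1

Newton's divided differences:
q[2,3] = (91 - 29) / (3 - 2) = 62
q[3,4] = (209 - 91) / (4 - 3) = 118
q[4,5] = (401 - 209) / (5 - 4) = 192
q[2,3,4] = (118 - 62) / (4 - 2) = 28
q[3,4,5] = (192 - 118) / (5 - 3) = 37
q[2,3,4,5] = (37 - 28) / (5 - 2) = 3
q(x) = 29 + 62·(x - 2) + 28·(x - 2)(x - 3) + 3·(x - 2)(x - 3)(x - 4)
Expanding: q(x) = 3x^3 + x^2 + 1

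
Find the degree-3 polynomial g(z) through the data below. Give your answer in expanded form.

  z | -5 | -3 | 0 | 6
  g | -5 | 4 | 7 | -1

Build the Lagrange basis polynomials:
L_0(z) = (z + 3)z(z - 6) / [-110] = -(1/110)z^3 + (3/110)z^2 + (9/55)z
L_1(z) = (z + 5)z(z - 6) / [54] = (1/54)z^3 - (1/54)z^2 - (5/9)z
L_2(z) = (z + 5)(z + 3)(z - 6) / [-90] = -(1/90)z^3 - (1/45)z^2 + (11/30)z + 1
L_3(z) = (z + 5)(z + 3)z / [594] = (1/594)z^3 + (4/297)z^2 + (5/198)z
g(z) = (-5)·L_0 + 4·L_1 + 7·L_2 + (-1)·L_3
  (-5)·L_0(z) = (1/22)z^3 - (3/22)z^2 - (9/11)z
  4·L_1(z) = (2/27)z^3 - (2/27)z^2 - (20/9)z
  7·L_2(z) = -(7/90)z^3 - (7/45)z^2 + (77/30)z + 7
  (-1)·L_3(z) = -(1/594)z^3 - (4/297)z^2 - (5/198)z
Adding term by term: (119/2970)z^3 - (1127/2970)z^2 - (247/495)z + 7

g(z) = (119/2970)z^3 - (1127/2970)z^2 - (247/495)z + 7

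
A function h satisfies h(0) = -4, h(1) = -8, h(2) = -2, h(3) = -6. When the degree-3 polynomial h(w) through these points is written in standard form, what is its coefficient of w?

Build the Lagrange basis polynomials:
L_0(w) = (w - 1)(w - 2)(w - 3) / [-6] = -(1/6)w^3 + w^2 - (11/6)w + 1
L_1(w) = w(w - 2)(w - 3) / [2] = (1/2)w^3 - (5/2)w^2 + 3w
L_2(w) = w(w - 1)(w - 3) / [-2] = -(1/2)w^3 + 2w^2 - (3/2)w
L_3(w) = w(w - 1)(w - 2) / [6] = (1/6)w^3 - (1/2)w^2 + (1/3)w
h(w) = (-4)·L_0 + (-8)·L_1 + (-2)·L_2 + (-6)·L_3
Only the coefficient of w is needed; take it from each L_i and combine:
(-4)·(-11/6) + (-8)·(3) + (-2)·(-3/2) + (-6)·(1/3) = -47/3

-47/3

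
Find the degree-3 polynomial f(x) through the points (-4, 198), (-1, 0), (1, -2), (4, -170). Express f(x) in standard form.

f(x) = -3x^3 + x^2 + 2x - 2

Build the Lagrange basis polynomials:
L_0(x) = (x + 1)(x - 1)(x - 4) / [-120] = -(1/120)x^3 + (1/30)x^2 + (1/120)x - 1/30
L_1(x) = (x + 4)(x - 1)(x - 4) / [30] = (1/30)x^3 - (1/30)x^2 - (8/15)x + 8/15
L_2(x) = (x + 4)(x + 1)(x - 4) / [-30] = -(1/30)x^3 - (1/30)x^2 + (8/15)x + 8/15
L_3(x) = (x + 4)(x + 1)(x - 1) / [120] = (1/120)x^3 + (1/30)x^2 - (1/120)x - 1/30
f(x) = 198·L_0 + 0·L_1 + (-2)·L_2 + (-170)·L_3
  198·L_0(x) = -(33/20)x^3 + (33/5)x^2 + (33/20)x - 33/5
  0·L_1(x) = 0
  (-2)·L_2(x) = (1/15)x^3 + (1/15)x^2 - (16/15)x - 16/15
  (-170)·L_3(x) = -(17/12)x^3 - (17/3)x^2 + (17/12)x + 17/3
Adding term by term: -3x^3 + x^2 + 2x - 2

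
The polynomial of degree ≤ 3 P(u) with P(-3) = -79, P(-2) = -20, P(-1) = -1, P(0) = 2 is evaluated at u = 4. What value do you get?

Using Newton's divided-difference form:
P[-3,-2] = (-20 - (-79)) / (-2 - (-3)) = 59
P[-2,-1] = (-1 - (-20)) / (-1 - (-2)) = 19
P[-1,0] = (2 - (-1)) / (0 - (-1)) = 3
P[-3,-2,-1] = (19 - 59) / (-1 - (-3)) = -20
P[-2,-1,0] = (3 - 19) / (0 - (-2)) = -8
P[-3,-2,-1,0] = (-8 - (-20)) / (0 - (-3)) = 4
P(4) = -79 + 59·(7) + (-20)·(7)·(6) + 4·(7)·(6)·(5) = 334

334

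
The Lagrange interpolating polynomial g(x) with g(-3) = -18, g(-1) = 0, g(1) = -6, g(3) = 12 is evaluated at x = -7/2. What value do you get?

-255/8

L_0(-7/2) = (-5/2)·(-9/2)·(-13/2)/[(-2)·(-4)·(-6)] = 195/128
L_1(-7/2) = (-1/2)·(-9/2)·(-13/2)/[(2)·(-2)·(-4)] = -117/128
L_2(-7/2) = (-1/2)·(-5/2)·(-13/2)/[(4)·(2)·(-2)] = 65/128
L_3(-7/2) = (-1/2)·(-5/2)·(-9/2)/[(6)·(4)·(2)] = -15/128
Sum: (-18)·(195/128) + 0 + (-6)·(65/128) + 12·(-15/128) = -255/8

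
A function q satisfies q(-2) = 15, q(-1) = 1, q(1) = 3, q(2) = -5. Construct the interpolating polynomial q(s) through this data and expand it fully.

q(s) = -2s^3 + s^2 + 3s + 1

L_0(s) = (s + 1)(s - 1)(s - 2) / [-12] = -(1/12)s^3 + (1/6)s^2 + (1/12)s - 1/6
L_1(s) = (s + 2)(s - 1)(s - 2) / [6] = (1/6)s^3 - (1/6)s^2 - (2/3)s + 2/3
L_2(s) = (s + 2)(s + 1)(s - 2) / [-6] = -(1/6)s^3 - (1/6)s^2 + (2/3)s + 2/3
L_3(s) = (s + 2)(s + 1)(s - 1) / [12] = (1/12)s^3 + (1/6)s^2 - (1/12)s - 1/6
q(s) = 15·L_0 + 1·L_1 + 3·L_2 + (-5)·L_3
  15·L_0(s) = -(5/4)s^3 + (5/2)s^2 + (5/4)s - 5/2
  1·L_1(s) = (1/6)s^3 - (1/6)s^2 - (2/3)s + 2/3
  3·L_2(s) = -(1/2)s^3 - (1/2)s^2 + 2s + 2
  (-5)·L_3(s) = -(5/12)s^3 - (5/6)s^2 + (5/12)s + 5/6
Adding term by term: -2s^3 + s^2 + 3s + 1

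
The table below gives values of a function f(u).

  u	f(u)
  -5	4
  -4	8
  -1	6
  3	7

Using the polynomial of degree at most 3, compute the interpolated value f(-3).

Evaluate each Lagrange basis at u = -3:
L_0(-3) = (1)·(-2)·(-6)/[(-1)·(-4)·(-8)] = -3/8
L_1(-3) = (2)·(-2)·(-6)/[(1)·(-3)·(-7)] = 8/7
L_2(-3) = (2)·(1)·(-6)/[(4)·(3)·(-4)] = 1/4
L_3(-3) = (2)·(1)·(-2)/[(8)·(7)·(4)] = -1/56
Sum: 4·(-3/8) + 8·(8/7) + 6·(1/4) + 7·(-1/56) = 505/56

505/56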